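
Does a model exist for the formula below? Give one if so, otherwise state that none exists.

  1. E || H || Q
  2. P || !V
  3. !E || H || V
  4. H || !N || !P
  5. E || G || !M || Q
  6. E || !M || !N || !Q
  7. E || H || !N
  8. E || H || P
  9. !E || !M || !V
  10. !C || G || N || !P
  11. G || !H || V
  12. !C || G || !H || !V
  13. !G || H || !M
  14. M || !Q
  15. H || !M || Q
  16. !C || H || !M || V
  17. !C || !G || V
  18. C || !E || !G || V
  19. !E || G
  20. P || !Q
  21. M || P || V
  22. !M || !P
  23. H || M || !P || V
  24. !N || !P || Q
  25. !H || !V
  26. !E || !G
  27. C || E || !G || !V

H = True; C = False; E = False; Q = False; P = False; V = False; N = True; G = True; M = True

Set H = True.
  then (!H || !V) forces V = False.
  then (G || !H || V) forces G = True.
  then (!C || !G || V) forces C = False.
  then (C || !E || !G || V) forces E = False.
Try Q = True:
  (M || !Q) forces M = True.
  (E || !M || !N || !Q) forces N = False.
  (P || !Q) forces P = True.
  clause (!M || !P) is falsified — backtrack.
So Q = False.
Set P = False.
  then (M || P || V) forces M = True.
Set N = True.
All clauses satisfied.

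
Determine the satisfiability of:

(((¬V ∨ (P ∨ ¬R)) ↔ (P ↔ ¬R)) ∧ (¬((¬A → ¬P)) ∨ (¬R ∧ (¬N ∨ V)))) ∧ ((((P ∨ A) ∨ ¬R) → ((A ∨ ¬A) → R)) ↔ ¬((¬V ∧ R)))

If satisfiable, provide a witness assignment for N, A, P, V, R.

Case R = True: the formula simplifies to (((¬V ∨ P) ↔ ¬P) ∧ ¬((¬A → ¬P))) ∧ ¬(¬V).
  P = True: the conjunct (¬V ∨ P) ↔ ¬P becomes (¬V ∨ True) ↔ ¬True = False.
  P = False: the conjunct ¬((¬A → ¬P)) becomes ¬((¬A → True)) = False.
Case R = False: the formula simplifies to (P ∧ (¬((¬A → ¬P)) ∨ (¬N ∨ V))) ∧ ¬((A ∨ ¬A)).
  A = True: the conjunct ¬((A ∨ ¬A)) becomes ¬((True ∨ False)) = False.
  A = False: the conjunct ¬((A ∨ ¬A)) becomes ¬((False ∨ True)) = False.
Both cases fail — unsatisfiable.

UNSATISFIABLE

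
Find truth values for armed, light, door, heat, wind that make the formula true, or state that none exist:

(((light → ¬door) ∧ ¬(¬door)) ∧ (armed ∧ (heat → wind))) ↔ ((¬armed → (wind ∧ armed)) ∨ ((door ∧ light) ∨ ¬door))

armed: False, light: False, door: True, heat: True, wind: True

  (((light → ¬door) ∧ ¬(¬door)) ∧ (armed ∧ (heat → wind))) ↔ ((¬armed → (wind ∧ armed)) ∨ ((door ∧ light) ∨ ¬door)) = True
    ((light → ¬door) ∧ ¬(¬door)) ∧ (armed ∧ (heat → wind)) = False
      (light → ¬door) ∧ ¬(¬door) = True
        light → ¬door = True
          ¬door = False
        ¬(¬door) = True
          ¬door = False
      armed ∧ (heat → wind) = False
        heat → wind = True
    (¬armed → (wind ∧ armed)) ∨ ((door ∧ light) ∨ ¬door) = False
      ¬armed → (wind ∧ armed) = False
        ¬armed = True
        wind ∧ armed = False
      (door ∧ light) ∨ ¬door = False
        door ∧ light = False
        ¬door = False
The formula evaluates to True.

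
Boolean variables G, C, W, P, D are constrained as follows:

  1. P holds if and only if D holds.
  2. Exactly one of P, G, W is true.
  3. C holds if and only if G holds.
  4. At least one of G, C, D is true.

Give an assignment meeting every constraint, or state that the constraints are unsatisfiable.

G = True, C = True, W = False, P = False, D = False

  (1) P=F, D=F — same ✓
  (2) {P, G, W}: 1 true — exactly one ✓
  (3) C=T, G=T — same ✓
  (4) {G, C, D}: 2 true — at least one ✓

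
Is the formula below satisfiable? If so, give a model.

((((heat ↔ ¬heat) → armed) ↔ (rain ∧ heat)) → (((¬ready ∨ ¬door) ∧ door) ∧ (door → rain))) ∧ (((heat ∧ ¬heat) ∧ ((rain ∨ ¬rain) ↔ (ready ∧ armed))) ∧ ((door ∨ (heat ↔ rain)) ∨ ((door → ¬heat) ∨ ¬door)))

The formula is unsatisfiable.

Case heat = True: the conjunct ¬heat is False.
Case heat = False: the conjunct heat is False.
Both cases fail — unsatisfiable.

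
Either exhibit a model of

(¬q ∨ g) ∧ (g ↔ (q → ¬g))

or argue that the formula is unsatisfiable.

q = False, g = True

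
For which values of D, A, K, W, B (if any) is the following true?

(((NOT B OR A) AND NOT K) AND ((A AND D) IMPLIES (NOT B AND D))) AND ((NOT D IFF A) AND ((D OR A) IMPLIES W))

D: False; A: True; K: False; W: True; B: False

  ((NOT B OR A) AND NOT K) AND ((A AND D) IMPLIES (NOT B AND D)) = True
    (NOT B OR A) AND NOT K = True
      NOT B OR A = True
        NOT B = True
      NOT K = True
    (A AND D) IMPLIES (NOT B AND D) = True
      A AND D = False
      NOT B AND D = False
        NOT B = True
  (NOT D IFF A) AND ((D OR A) IMPLIES W) = True
    NOT D IFF A = True
      NOT D = True
    (D OR A) IMPLIES W = True
      D OR A = True
Both conjuncts True, so the formula holds.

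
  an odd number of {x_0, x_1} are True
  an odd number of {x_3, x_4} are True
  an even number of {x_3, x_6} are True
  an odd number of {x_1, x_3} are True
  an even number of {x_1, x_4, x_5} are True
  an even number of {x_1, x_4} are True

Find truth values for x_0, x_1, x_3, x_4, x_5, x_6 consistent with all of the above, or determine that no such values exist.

x_0=F, x_1=T, x_3=F, x_4=T, x_5=F, x_6=F

{x_0, x_1}: 1 true → odd ✓
{x_3, x_4}: 1 true → odd ✓
{x_3, x_6}: 0 true → even ✓
{x_1, x_3}: 1 true → odd ✓
{x_1, x_4, x_5}: 2 true → even ✓
{x_1, x_4}: 2 true → even ✓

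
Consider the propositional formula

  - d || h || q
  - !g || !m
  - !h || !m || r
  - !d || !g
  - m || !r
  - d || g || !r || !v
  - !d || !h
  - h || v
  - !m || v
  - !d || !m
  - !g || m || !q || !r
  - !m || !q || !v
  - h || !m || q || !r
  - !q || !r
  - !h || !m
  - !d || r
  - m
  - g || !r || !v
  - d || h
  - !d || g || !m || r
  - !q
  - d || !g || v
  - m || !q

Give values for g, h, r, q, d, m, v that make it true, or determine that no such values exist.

Case q = True:
  Clause (!q) is falsified — contradiction.
Case q = False:
  (m) forces m = True.
  (!g || !m) forces g = False.
  (!m || v) forces v = True.
  (!d || !m) forces d = False.
  (d || h || q) forces h = True.
  Clause (!h || !m) is falsified — contradiction.
Both cases fail, so the formula is unsatisfiable.

The formula is unsatisfiable.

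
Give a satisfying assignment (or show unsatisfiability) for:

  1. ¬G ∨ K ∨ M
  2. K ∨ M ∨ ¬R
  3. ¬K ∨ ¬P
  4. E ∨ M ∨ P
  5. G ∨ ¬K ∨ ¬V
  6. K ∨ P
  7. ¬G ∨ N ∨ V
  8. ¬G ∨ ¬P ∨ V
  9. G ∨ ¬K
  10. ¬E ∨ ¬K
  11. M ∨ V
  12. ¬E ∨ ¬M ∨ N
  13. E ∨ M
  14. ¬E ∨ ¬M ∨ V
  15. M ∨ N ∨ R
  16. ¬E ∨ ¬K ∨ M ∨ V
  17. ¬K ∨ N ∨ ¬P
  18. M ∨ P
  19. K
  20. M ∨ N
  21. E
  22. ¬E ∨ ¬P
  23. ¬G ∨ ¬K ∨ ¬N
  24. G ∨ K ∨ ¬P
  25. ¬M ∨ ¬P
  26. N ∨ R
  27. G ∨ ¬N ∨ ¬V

Case E = True:
  (¬E ∨ ¬K) forces K = False.
  Clause (K) is falsified — contradiction.
Case E = False:
  Clause (E) is falsified — contradiction.
Both cases fail, so the formula is unsatisfiable.

No satisfying assignment exists.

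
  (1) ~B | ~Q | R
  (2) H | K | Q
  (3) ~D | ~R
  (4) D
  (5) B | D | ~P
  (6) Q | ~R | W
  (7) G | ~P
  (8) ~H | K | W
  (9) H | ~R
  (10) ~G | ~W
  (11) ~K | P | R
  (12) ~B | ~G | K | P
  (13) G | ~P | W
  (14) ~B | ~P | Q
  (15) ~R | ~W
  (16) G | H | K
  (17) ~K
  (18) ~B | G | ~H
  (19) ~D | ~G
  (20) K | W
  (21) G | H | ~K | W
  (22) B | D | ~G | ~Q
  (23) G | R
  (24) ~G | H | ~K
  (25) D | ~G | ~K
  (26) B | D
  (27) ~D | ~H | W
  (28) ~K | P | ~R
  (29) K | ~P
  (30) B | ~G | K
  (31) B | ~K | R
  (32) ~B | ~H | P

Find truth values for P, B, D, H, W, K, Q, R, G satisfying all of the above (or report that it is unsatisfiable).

No satisfying assignment exists.

Case D = True:
  (~D | ~R) forces R = False.
  (~K) forces K = False.
  (~D | ~G) forces G = False.
  Clause (G | R) is falsified — contradiction.
Case D = False:
  Clause (D) is falsified — contradiction.
Both cases fail, so the formula is unsatisfiable.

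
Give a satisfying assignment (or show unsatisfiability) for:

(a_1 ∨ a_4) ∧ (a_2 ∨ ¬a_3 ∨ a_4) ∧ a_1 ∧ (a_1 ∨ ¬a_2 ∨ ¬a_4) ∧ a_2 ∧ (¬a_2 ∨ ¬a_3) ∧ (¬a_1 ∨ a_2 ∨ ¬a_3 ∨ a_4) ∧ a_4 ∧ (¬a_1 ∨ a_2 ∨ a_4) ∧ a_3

The formula is unsatisfiable.

Case a_1 = True:
  (a_2) forces a_2 = True.
  (¬a_2 ∨ ¬a_3) forces a_3 = False.
  Clause (a_3) is falsified — contradiction.
Case a_1 = False:
  Clause (a_1) is falsified — contradiction.
Both cases fail, so the formula is unsatisfiable.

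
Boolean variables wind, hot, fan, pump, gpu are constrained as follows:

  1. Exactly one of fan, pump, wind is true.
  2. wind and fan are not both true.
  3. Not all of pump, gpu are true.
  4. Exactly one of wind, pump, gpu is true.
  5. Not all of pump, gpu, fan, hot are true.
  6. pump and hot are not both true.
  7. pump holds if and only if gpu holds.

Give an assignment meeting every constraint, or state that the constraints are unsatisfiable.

wind=T, hot=F, fan=F, pump=F, gpu=F

  (1) {fan, pump, wind}: 1 true — exactly one ✓
  (2) wind=T, fan=F — not both ✓
  (3) {pump, gpu}: 0/2 true — not all ✓
  (4) {wind, pump, gpu}: 1 true — exactly one ✓
  (5) {pump, gpu, fan, hot}: 0/4 true — not all ✓
  (6) pump=F, hot=F — not both ✓
  (7) pump=F, gpu=F — same ✓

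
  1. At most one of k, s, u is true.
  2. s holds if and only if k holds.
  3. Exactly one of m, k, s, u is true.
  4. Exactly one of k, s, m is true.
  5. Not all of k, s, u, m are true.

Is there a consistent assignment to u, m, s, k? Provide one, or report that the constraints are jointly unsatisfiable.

u=F, m=T, s=F, k=F

  (1) {k, s, u}: 0 true — at most one ✓
  (2) s=F, k=F — same ✓
  (3) {m, k, s, u}: 1 true — exactly one ✓
  (4) {k, s, m}: 1 true — exactly one ✓
  (5) {k, s, u, m}: 1/4 true — not all ✓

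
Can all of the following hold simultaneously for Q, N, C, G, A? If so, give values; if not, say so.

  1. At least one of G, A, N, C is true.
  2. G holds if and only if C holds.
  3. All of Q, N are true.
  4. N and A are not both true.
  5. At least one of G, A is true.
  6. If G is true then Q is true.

Q = True; N = True; C = True; G = True; A = False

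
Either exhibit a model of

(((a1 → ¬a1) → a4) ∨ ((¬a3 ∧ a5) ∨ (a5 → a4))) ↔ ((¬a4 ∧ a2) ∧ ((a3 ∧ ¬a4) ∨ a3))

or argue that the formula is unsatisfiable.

a1: True, a2: True, a3: True, a4: False, a5: True

  (((a1 → ¬a1) → a4) ∨ ((¬a3 ∧ a5) ∨ (a5 → a4))) ↔ ((¬a4 ∧ a2) ∧ ((a3 ∧ ¬a4) ∨ a3)) = True
    ((a1 → ¬a1) → a4) ∨ ((¬a3 ∧ a5) ∨ (a5 → a4)) = True
      (a1 → ¬a1) → a4 = True
        a1 → ¬a1 = False
          ¬a1 = False
      (¬a3 ∧ a5) ∨ (a5 → a4) = False
        ¬a3 ∧ a5 = False
          ¬a3 = False
        a5 → a4 = False
    (¬a4 ∧ a2) ∧ ((a3 ∧ ¬a4) ∨ a3) = True
      ¬a4 ∧ a2 = True
        ¬a4 = True
      (a3 ∧ ¬a4) ∨ a3 = True
        a3 ∧ ¬a4 = True
          ¬a4 = True
The formula evaluates to True.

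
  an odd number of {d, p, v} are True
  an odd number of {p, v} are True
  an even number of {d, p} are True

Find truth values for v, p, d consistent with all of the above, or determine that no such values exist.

v: True; p: False; d: False

{d, p, v}: 1 true → odd ✓
{p, v}: 1 true → odd ✓
{d, p}: 0 true → even ✓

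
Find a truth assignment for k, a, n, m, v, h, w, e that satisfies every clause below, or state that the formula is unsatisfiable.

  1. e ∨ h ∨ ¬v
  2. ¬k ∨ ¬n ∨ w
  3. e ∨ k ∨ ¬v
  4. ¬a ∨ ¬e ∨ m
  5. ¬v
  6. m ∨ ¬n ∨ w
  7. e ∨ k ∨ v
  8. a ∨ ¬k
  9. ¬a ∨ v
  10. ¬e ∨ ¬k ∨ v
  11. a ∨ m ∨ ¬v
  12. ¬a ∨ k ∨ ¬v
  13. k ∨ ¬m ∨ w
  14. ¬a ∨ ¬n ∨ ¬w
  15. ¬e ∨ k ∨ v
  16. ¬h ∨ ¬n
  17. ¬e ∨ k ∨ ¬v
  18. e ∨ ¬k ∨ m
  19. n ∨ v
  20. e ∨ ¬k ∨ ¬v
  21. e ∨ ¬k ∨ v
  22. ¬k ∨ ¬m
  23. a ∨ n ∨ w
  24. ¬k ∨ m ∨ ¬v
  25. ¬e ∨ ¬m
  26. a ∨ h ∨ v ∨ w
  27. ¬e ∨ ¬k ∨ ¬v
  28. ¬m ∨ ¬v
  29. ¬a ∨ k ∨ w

Case v = True:
  Clause (¬v) is falsified — contradiction.
Case v = False:
  (¬a ∨ v) forces a = False.
  (a ∨ ¬k) forces k = False.
  (e ∨ k ∨ v) forces e = True.
  Clause (¬e ∨ k ∨ v) is falsified — contradiction.
Both cases fail, so the formula is unsatisfiable.

The formula is unsatisfiable.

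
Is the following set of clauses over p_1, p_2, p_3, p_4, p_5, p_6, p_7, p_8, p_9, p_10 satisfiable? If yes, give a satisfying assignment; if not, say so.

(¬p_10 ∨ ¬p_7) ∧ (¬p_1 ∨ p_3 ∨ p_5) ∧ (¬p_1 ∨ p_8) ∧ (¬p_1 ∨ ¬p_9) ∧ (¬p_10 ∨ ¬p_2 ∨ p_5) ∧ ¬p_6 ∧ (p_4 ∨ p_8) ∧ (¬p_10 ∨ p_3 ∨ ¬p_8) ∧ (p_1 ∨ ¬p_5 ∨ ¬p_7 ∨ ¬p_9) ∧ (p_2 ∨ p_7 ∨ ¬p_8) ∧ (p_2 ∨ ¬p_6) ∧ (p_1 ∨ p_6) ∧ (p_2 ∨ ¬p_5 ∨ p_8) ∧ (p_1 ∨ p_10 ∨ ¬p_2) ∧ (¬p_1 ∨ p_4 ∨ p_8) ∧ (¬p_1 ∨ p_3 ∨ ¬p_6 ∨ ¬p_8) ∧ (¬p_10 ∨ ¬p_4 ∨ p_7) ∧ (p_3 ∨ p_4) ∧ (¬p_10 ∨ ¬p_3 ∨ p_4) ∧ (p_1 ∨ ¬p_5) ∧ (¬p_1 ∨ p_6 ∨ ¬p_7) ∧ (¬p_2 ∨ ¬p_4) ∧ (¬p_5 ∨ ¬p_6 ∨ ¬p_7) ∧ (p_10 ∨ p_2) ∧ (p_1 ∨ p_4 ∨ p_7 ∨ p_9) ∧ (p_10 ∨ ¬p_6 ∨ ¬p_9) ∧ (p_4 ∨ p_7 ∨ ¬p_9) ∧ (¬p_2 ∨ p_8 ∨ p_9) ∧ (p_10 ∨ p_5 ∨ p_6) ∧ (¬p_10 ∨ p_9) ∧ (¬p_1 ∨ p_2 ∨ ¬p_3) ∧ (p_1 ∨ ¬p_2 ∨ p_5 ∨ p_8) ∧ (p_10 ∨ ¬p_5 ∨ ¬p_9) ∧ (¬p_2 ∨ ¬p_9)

Unit clause (¬p_6) forces p_6 = False.
In (p_1 ∨ p_6) only p_1 is left, so p_1 = True.
In (¬p_1 ∨ p_6 ∨ ¬p_7) only ¬p_7 is left, so p_7 = False.
In (¬p_1 ∨ p_8) only p_8 is left, so p_8 = True.
In (¬p_1 ∨ ¬p_9) only ¬p_9 is left, so p_9 = False.
In (p_2 ∨ p_7 ∨ ¬p_8) only p_2 is left, so p_2 = True.
In (¬p_2 ∨ ¬p_4) only ¬p_4 is left, so p_4 = False.
In (¬p_10 ∨ p_9) only ¬p_10 is left, so p_10 = False.
In (p_3 ∨ p_4) only p_3 is left, so p_3 = True.
In (p_10 ∨ p_5 ∨ p_6) only p_5 is left, so p_5 = True.
All clauses satisfied.

p_1=T, p_2=T, p_3=T, p_4=F, p_5=T, p_6=F, p_7=F, p_8=T, p_9=F, p_10=F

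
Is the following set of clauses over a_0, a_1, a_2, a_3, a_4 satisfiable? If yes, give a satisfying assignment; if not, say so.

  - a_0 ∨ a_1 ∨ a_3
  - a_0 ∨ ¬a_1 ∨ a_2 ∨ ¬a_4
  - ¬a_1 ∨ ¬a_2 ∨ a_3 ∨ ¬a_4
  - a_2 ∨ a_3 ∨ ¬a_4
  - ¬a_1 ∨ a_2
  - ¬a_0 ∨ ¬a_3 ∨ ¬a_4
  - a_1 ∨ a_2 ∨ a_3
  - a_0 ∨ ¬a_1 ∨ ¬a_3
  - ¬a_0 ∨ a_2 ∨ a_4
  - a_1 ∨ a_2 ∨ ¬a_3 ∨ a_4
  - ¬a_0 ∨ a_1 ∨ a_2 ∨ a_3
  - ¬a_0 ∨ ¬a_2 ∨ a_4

a_0 = True; a_1 = False; a_2 = True; a_3 = False; a_4 = True

Set a_0 = True.
Try a_1 = True:
  (¬a_1 ∨ a_2) forces a_2 = True.
  (¬a_0 ∨ ¬a_2 ∨ a_4) forces a_4 = True.
  (¬a_1 ∨ ¬a_2 ∨ a_3 ∨ ¬a_4) forces a_3 = True.
  clause (¬a_0 ∨ ¬a_3 ∨ ¬a_4) is falsified — backtrack.
So a_1 = False.
Set a_2 = True.
  then (¬a_0 ∨ ¬a_2 ∨ a_4) forces a_4 = True.
  then (¬a_0 ∨ ¬a_3 ∨ ¬a_4) forces a_3 = False.
All clauses satisfied.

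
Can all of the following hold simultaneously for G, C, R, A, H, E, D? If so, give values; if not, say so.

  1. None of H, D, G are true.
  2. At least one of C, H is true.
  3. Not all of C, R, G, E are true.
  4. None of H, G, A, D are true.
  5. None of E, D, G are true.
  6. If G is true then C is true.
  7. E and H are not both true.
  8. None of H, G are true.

G = False, C = True, R = True, A = False, H = False, E = False, D = False

  (1) {H, D, G}: 0 true — none ✓
  (2) {C, H}: 1 true — at least one ✓
  (3) {C, R, G, E}: 2/4 true — not all ✓
  (4) {H, G, A, D}: 0 true — none ✓
  (5) {E, D, G}: 0 true — none ✓
  (6) G=F ⇒ C: vacuous ✓
  (7) E=F, H=F — not both ✓
  (8) {H, G}: 0 true — none ✓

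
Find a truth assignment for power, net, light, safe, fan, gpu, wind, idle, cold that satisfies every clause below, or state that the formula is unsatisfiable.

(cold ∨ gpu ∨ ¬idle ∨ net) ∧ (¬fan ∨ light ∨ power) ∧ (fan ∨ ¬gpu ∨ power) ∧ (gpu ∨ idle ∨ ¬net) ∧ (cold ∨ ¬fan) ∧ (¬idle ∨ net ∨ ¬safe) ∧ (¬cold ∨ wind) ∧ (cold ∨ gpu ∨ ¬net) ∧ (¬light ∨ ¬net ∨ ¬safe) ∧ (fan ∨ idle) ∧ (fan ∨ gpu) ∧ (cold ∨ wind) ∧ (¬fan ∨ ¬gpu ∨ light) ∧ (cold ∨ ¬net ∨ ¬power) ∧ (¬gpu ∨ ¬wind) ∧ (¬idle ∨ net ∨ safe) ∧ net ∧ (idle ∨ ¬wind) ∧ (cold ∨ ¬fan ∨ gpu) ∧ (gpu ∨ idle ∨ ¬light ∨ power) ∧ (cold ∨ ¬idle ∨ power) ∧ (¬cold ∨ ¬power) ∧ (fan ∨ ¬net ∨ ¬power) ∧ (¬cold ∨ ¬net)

The formula is unsatisfiable.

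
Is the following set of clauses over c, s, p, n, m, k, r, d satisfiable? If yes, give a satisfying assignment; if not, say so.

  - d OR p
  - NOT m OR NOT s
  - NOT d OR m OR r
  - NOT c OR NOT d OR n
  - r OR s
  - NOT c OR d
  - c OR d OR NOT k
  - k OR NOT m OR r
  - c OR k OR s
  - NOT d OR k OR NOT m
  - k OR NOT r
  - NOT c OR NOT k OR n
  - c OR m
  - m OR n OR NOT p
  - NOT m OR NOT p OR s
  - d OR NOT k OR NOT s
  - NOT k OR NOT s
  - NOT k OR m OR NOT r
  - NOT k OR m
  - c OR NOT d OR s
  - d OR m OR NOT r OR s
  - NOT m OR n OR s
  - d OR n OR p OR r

Set c = True.
  then (NOT c OR d) forces d = True.
  then (NOT c OR NOT d OR n) forces n = True.
Try s = True:
  (NOT m OR NOT s) forces m = False.
  (NOT d OR m OR r) forces r = True.
  (k OR NOT r) forces k = True.
  clause (NOT k OR NOT s) is falsified — backtrack.
So s = False.
  then (r OR s) forces r = True.
  then (k OR NOT r) forces k = True.
  then (NOT k OR m OR NOT r) forces m = True.
  then (NOT m OR NOT p OR s) forces p = False.
All clauses satisfied.

c: True; s: False; p: False; n: True; m: True; k: True; r: True; d: True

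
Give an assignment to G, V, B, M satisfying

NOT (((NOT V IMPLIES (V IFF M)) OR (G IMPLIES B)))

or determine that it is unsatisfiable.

G = True; V = False; B = False; M = True

  NOT (((NOT V IMPLIES (V IFF M)) OR (G IMPLIES B))) = True
    (NOT V IMPLIES (V IFF M)) OR (G IMPLIES B) = False
      NOT V IMPLIES (V IFF M) = False
        NOT V = True
        V IFF M = False
      G IMPLIES B = False
The formula evaluates to True.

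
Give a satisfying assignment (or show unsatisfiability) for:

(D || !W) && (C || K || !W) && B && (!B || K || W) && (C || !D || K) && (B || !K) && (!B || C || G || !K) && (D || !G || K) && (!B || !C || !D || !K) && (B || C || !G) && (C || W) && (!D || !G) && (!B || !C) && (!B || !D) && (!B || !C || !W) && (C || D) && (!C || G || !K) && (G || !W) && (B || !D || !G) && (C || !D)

Unsatisfiable — no assignment works.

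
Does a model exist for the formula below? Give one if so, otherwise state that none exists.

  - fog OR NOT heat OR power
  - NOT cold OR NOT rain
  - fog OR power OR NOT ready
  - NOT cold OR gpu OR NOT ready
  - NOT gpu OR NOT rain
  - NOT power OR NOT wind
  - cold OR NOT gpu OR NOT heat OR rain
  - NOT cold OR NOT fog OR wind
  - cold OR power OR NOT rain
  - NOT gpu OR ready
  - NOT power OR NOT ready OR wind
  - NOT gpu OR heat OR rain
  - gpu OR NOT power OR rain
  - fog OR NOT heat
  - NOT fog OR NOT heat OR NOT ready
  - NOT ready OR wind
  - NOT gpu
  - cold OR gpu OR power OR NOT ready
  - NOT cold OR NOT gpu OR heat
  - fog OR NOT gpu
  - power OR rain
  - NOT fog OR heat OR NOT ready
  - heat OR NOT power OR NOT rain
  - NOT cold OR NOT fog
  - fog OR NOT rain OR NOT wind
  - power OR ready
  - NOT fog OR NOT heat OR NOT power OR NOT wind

Unit clause (NOT gpu) forces gpu = False.
Set heat = True.
  then (fog OR NOT heat) forces fog = True.
  then (NOT fog OR NOT heat OR NOT ready) forces ready = False.
  then (NOT cold OR NOT fog) forces cold = False.
  then (power OR ready) forces power = True.
  then (NOT fog OR NOT heat OR NOT power OR NOT wind) forces wind = False.
  then (gpu OR NOT power OR rain) forces rain = True.
All clauses satisfied.

heat = True; ready = False; gpu = False; wind = False; cold = False; fog = True; rain = True; power = True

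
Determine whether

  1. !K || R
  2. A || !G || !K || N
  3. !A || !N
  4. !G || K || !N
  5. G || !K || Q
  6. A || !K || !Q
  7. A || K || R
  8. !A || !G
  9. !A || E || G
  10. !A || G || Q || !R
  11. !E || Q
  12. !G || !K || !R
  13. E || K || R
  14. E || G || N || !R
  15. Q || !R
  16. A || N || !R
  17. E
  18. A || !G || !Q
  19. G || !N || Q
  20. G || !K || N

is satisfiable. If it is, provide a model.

Unit clause (E) forces E = True.
In (!E || Q) only Q is left, so Q = True.
Set R = True.
Set A = False.
  then (A || !K || !Q) forces K = False.
  then (A || N || !R) forces N = True.
  then (A || !G || !Q) forces G = False.
All clauses satisfied.

R: True, A: False, Q: True, K: False, G: False, E: True, N: True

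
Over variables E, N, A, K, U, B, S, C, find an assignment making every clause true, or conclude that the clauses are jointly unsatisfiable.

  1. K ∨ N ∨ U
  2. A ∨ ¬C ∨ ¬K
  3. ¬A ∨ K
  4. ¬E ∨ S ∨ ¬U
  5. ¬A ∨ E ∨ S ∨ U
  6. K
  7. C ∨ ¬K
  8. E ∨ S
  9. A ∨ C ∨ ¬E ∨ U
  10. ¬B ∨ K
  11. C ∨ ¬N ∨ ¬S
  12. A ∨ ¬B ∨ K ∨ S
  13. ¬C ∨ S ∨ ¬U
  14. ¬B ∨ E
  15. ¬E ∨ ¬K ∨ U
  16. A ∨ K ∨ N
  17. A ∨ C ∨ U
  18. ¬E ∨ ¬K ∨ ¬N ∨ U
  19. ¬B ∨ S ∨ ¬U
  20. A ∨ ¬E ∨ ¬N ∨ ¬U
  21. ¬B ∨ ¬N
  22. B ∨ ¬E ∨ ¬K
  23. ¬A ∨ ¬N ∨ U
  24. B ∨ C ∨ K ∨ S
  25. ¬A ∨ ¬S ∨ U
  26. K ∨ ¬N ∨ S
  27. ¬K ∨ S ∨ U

Unit clause (K) forces K = True.
In (C ∨ ¬K) only C is left, so C = True.
In (A ∨ ¬C ∨ ¬K) only A is left, so A = True.
Set E = False.
  then (E ∨ S) forces S = True.
  then (¬B ∨ E) forces B = False.
  then (¬A ∨ ¬S ∨ U) forces U = True.
Set N = False.
All clauses satisfied.

E: False, N: False, A: True, K: True, U: True, B: False, S: True, C: True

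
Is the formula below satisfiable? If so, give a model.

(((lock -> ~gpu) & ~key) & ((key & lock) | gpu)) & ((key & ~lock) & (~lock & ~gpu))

No satisfying assignment exists.

Case key = True: the conjunct ~key is False.
Case key = False: the conjunct key is False.
Both cases fail — unsatisfiable.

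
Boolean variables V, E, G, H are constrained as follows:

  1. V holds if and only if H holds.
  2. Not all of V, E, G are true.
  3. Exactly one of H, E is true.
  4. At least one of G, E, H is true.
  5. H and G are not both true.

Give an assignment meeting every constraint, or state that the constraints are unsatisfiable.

V = False; E = True; G = True; H = False

  (1) V=F, H=F — same ✓
  (2) {V, E, G}: 2/3 true — not all ✓
  (3) {H, E}: 1 true — exactly one ✓
  (4) {G, E, H}: 2 true — at least one ✓
  (5) H=F, G=T — not both ✓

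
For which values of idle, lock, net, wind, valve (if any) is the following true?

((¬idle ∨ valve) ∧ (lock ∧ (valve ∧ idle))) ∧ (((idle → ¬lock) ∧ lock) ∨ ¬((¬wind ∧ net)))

idle = True, lock = True, net = False, wind = False, valve = True

  (¬idle ∨ valve) ∧ (lock ∧ (valve ∧ idle)) = True
    ¬idle ∨ valve = True
      ¬idle = False
    lock ∧ (valve ∧ idle) = True
      valve ∧ idle = True
  ((idle → ¬lock) ∧ lock) ∨ ¬((¬wind ∧ net)) = True
    (idle → ¬lock) ∧ lock = False
      idle → ¬lock = False
        ¬lock = False
    ¬((¬wind ∧ net)) = True
      ¬wind ∧ net = False
        ¬wind = True
Both conjuncts True, so the formula holds.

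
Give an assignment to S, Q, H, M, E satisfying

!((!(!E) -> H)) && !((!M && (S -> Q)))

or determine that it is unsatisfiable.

S = False; Q = True; H = False; M = True; E = True

  !((!(!E) -> H)) = True
    !(!E) -> H = False
      !(!E) = True
        !E = False
  !((!M && (S -> Q))) = True
    !M && (S -> Q) = False
      !M = False
      S -> Q = True
Both conjuncts True, so the formula holds.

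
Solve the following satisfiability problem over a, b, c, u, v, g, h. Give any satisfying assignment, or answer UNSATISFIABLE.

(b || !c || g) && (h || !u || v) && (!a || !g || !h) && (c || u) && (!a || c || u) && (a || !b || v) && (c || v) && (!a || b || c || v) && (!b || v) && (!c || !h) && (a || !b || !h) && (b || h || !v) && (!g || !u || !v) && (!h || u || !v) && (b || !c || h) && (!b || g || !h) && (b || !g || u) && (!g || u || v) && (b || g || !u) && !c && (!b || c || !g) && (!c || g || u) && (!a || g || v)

a=F, b=T, c=F, u=T, v=T, g=F, h=F

Unit clause (!c) forces c = False.
In (c || u) only u is left, so u = True.
In (c || v) only v is left, so v = True.
In (!g || !u || !v) only !g is left, so g = False.
In (b || g || !u) only b is left, so b = True.
In (!b || g || !h) only !h is left, so h = False.
Set a = False.
All clauses satisfied.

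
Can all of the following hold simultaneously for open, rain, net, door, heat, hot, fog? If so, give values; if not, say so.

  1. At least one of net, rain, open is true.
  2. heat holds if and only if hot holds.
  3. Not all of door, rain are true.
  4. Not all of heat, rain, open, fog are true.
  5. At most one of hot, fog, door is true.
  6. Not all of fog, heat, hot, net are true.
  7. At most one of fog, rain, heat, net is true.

open: True, rain: False, net: True, door: False, heat: False, hot: False, fog: False

  (1) {net, rain, open}: 2 true — at least one ✓
  (2) heat=F, hot=F — same ✓
  (3) {door, rain}: 0/2 true — not all ✓
  (4) {heat, rain, open, fog}: 1/4 true — not all ✓
  (5) {hot, fog, door}: 0 true — at most one ✓
  (6) {fog, heat, hot, net}: 1/4 true — not all ✓
  (7) {fog, rain, heat, net}: 1 true — at most one ✓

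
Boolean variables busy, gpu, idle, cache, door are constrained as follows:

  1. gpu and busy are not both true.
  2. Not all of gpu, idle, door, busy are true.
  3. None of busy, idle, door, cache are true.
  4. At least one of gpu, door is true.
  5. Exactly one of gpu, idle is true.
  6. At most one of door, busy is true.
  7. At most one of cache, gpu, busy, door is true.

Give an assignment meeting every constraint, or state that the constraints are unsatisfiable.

busy = False; gpu = True; idle = False; cache = False; door = False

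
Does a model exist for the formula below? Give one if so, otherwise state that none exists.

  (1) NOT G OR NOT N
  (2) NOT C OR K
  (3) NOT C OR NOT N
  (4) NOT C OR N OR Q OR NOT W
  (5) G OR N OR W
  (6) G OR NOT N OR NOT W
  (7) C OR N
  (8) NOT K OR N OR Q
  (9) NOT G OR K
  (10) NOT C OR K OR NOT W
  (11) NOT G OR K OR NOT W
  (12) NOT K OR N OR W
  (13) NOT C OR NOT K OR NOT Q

W = False; Q = False; C = False; G = False; N = True; K = False

Set W = False.
Set Q = False.
Set C = False.
  then (C OR N) forces N = True.
  then (NOT G OR NOT N) forces G = False.
Set K = False.
All clauses satisfied.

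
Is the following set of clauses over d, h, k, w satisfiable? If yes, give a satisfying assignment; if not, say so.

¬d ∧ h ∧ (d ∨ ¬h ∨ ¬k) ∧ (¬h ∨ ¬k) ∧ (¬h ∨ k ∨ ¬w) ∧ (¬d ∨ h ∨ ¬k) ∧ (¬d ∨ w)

Unit clause (¬d) forces d = False.
Unit clause (h) forces h = True.
In (d ∨ ¬h ∨ ¬k) only ¬k is left, so k = False.
In (¬h ∨ k ∨ ¬w) only ¬w is left, so w = False.
All clauses satisfied.

d: False, h: True, k: False, w: False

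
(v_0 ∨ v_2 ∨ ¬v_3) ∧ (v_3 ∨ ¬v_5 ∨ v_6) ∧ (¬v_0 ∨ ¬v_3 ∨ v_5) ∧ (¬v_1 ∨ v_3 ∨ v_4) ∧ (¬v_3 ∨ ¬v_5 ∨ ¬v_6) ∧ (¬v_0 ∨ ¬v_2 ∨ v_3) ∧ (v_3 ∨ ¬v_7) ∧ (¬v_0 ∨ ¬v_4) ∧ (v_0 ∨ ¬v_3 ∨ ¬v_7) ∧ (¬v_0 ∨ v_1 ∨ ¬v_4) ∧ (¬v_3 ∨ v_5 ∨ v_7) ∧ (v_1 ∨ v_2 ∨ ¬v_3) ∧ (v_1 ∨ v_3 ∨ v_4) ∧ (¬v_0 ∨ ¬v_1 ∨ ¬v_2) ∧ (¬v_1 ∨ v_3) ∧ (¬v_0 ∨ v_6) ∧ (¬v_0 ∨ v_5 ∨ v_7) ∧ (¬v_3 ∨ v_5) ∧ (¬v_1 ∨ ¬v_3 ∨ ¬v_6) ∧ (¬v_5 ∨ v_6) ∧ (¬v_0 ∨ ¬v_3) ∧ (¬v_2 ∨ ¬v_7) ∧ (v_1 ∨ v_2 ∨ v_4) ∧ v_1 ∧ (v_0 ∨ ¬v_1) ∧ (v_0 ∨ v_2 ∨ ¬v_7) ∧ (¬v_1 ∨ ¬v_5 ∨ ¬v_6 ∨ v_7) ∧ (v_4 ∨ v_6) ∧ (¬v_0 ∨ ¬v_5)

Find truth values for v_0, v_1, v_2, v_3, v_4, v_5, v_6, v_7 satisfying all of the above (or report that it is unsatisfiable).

Case v_1 = True:
  (¬v_1 ∨ v_3) forces v_3 = True.
  (¬v_3 ∨ v_5) forces v_5 = True.
  (¬v_3 ∨ ¬v_5 ∨ ¬v_6) forces v_6 = False.
  Clause (¬v_5 ∨ v_6) is falsified — contradiction.
Case v_1 = False:
  Clause (v_1) is falsified — contradiction.
Both cases fail, so the formula is unsatisfiable.

UNSATISFIABLE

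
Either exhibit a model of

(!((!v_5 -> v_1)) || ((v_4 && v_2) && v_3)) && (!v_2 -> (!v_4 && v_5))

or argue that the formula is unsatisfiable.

v_1 = False; v_2 = True; v_3 = False; v_4 = True; v_5 = False

  !((!v_5 -> v_1)) || ((v_4 && v_2) && v_3) = True
    !((!v_5 -> v_1)) = True
      !v_5 -> v_1 = False
        !v_5 = True
    (v_4 && v_2) && v_3 = False
      v_4 && v_2 = True
  !v_2 -> (!v_4 && v_5) = True
    !v_2 = False
    !v_4 && v_5 = False
      !v_4 = False
Both conjuncts True, so the formula holds.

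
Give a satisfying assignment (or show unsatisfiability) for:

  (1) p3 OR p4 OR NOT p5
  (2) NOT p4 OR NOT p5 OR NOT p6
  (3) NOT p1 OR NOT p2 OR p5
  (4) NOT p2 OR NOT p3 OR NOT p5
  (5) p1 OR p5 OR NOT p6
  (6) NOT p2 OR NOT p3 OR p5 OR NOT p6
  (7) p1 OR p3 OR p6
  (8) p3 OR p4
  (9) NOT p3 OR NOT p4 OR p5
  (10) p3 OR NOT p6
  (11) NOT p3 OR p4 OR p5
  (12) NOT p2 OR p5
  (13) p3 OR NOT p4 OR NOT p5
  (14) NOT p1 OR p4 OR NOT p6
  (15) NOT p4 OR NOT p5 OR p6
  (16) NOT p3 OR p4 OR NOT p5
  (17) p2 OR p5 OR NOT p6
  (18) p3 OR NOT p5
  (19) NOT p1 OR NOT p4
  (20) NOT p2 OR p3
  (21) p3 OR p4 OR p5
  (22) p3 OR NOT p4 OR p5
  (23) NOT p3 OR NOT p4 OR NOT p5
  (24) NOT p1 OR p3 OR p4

Case p3 = True:
  If p5 = True:
    (NOT p2 OR NOT p3 OR NOT p5) forces p2 = False.
    (NOT p3 OR p4 OR NOT p5) forces p4 = True.
    clause (NOT p3 OR NOT p4 OR NOT p5) is falsified.
  If p5 = False:
    (NOT p3 OR NOT p4 OR p5) forces p4 = False.
    clause (NOT p3 OR p4 OR p5) is falsified.
  Every sub-case reaches a contradiction.
Case p3 = False:
  (p3 OR p4) forces p4 = True.
  (p3 OR NOT p6) forces p6 = False.
  (p1 OR p3 OR p6) forces p1 = True.
  Clause (NOT p1 OR NOT p4) is falsified — contradiction.
Both cases fail, so the formula is unsatisfiable.

No satisfying assignment exists.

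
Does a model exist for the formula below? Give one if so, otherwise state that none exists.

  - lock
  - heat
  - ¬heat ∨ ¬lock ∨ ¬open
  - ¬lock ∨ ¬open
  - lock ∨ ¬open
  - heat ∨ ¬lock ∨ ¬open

heat=T, lock=T, open=F

Unit clause (lock) forces lock = True.
Unit clause (heat) forces heat = True.
In (¬heat ∨ ¬lock ∨ ¬open) only ¬open is left, so open = False.
Check each clause:
  (lock): lock holds.
  (heat): heat holds.
  (¬heat ∨ ¬lock ∨ ¬open): ¬open holds.
  (¬lock ∨ ¬open): ¬open holds.
  (lock ∨ ¬open): lock holds.
  (heat ∨ ¬lock ∨ ¬open): heat holds.
All clauses satisfied.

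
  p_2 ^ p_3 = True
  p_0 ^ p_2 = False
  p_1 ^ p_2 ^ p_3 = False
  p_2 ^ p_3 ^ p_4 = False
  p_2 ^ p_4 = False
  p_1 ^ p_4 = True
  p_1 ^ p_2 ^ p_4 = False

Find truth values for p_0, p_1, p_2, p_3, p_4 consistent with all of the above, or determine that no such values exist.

The formula is unsatisfiable.

Adding constraints 3, 4, 6 mod 2: every variable appears an even number of times on the left, so the left side is 0.
But the right sides sum to 1 (mod 2). 0 ≠ 1 — the system is inconsistent.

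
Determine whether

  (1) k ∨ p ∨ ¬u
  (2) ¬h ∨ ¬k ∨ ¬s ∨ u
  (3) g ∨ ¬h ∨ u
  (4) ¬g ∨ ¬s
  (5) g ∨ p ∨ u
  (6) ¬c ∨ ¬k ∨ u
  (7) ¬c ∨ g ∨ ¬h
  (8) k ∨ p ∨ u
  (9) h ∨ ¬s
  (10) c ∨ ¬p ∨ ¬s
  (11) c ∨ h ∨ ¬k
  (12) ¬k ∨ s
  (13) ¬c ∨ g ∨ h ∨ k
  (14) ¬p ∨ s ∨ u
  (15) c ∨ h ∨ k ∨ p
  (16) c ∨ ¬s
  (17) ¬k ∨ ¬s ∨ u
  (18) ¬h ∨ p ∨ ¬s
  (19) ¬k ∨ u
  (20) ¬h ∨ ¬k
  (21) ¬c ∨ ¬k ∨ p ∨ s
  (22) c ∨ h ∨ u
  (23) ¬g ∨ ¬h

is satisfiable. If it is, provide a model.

c = False, g = False, k = False, p = True, h = False, s = False, u = True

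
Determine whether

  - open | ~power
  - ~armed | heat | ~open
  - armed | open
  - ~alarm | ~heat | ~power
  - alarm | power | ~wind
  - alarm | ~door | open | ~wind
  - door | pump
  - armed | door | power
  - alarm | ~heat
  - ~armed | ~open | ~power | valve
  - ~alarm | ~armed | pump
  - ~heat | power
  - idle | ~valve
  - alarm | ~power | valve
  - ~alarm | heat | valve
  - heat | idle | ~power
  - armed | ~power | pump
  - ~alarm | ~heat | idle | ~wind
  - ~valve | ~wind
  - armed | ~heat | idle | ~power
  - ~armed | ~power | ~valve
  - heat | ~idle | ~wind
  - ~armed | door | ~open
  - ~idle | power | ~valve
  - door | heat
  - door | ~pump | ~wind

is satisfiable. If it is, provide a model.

Set armed = False.
  then (armed | open) forces open = True.
Set power = True.
  then (armed | ~power | pump) forces pump = True.
Set idle = True.
Try heat = True:
  (~alarm | ~heat | ~power) forces alarm = False.
  clause (alarm | ~heat) is falsified — backtrack.
So heat = False.
  then (heat | ~idle | ~wind) forces wind = False.
  then (door | heat) forces door = True.
Set alarm = True.
  then (~alarm | heat | valve) forces valve = True.
All clauses satisfied.

armed = False, power = True, pump = True, idle = True, open = True, heat = False, alarm = True, wind = False, door = True, valve = True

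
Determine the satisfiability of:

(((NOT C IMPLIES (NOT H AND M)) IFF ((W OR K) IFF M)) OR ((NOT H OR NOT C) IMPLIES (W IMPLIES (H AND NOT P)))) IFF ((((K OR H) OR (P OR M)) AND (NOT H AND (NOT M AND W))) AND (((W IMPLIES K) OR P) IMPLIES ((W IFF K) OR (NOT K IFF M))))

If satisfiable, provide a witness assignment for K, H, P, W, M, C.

K = True; H = True; P = True; W = True; M = True; C = False

  (((NOT C IMPLIES (NOT H AND M)) IFF ((W OR K) IFF M)) OR ((NOT H OR NOT C) IMPLIES (W IMPLIES (H AND NOT P)))) IFF ((((K OR H) OR (P OR M)) AND (NOT H AND (NOT M AND W))) AND (((W IMPLIES K) OR P) IMPLIES ((W IFF K) OR (NOT K IFF M)))) = True
    ((NOT C IMPLIES (NOT H AND M)) IFF ((W OR K) IFF M)) OR ((NOT H OR NOT C) IMPLIES (W IMPLIES (H AND NOT P))) = False
      (NOT C IMPLIES (NOT H AND M)) IFF ((W OR K) IFF M) = False
        NOT C IMPLIES (NOT H AND M) = False
          NOT C = True
          NOT H AND M = False
            NOT H = False
        (W OR K) IFF M = True
          W OR K = True
      (NOT H OR NOT C) IMPLIES (W IMPLIES (H AND NOT P)) = False
        NOT H OR NOT C = True
          NOT H = False
          NOT C = True
        W IMPLIES (H AND NOT P) = False
          H AND NOT P = False
            NOT P = False
    (((K OR H) OR (P OR M)) AND (NOT H AND (NOT M AND W))) AND (((W IMPLIES K) OR P) IMPLIES ((W IFF K) OR (NOT K IFF M))) = False
      ((K OR H) OR (P OR M)) AND (NOT H AND (NOT M AND W)) = False
        (K OR H) OR (P OR M) = True
          K OR H = True
          P OR M = True
        NOT H AND (NOT M AND W) = False
          NOT H = False
          NOT M AND W = False
            NOT M = False
      ((W IMPLIES K) OR P) IMPLIES ((W IFF K) OR (NOT K IFF M)) = True
        (W IMPLIES K) OR P = True
          W IMPLIES K = True
        (W IFF K) OR (NOT K IFF M) = True
          W IFF K = True
          NOT K IFF M = False
            NOT K = False
The formula evaluates to True.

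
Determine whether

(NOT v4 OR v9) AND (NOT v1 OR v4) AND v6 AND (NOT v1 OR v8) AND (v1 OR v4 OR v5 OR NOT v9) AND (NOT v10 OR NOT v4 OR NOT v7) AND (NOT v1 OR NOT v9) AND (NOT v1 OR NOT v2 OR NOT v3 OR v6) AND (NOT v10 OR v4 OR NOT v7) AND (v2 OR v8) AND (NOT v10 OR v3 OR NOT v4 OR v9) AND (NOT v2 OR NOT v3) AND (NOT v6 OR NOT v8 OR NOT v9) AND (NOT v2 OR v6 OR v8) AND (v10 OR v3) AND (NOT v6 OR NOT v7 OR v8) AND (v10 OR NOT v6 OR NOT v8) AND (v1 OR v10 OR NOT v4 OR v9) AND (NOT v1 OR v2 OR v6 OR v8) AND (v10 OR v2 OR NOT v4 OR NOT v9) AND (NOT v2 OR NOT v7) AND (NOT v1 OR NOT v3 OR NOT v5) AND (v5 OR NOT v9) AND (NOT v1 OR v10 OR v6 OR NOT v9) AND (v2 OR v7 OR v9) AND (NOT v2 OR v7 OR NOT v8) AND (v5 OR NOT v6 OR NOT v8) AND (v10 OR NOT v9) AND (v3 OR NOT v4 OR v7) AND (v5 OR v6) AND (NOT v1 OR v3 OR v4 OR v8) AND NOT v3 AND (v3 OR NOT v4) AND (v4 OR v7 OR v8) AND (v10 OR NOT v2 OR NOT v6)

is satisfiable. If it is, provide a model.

No satisfying assignment exists.

Case v3 = True:
  Clause (NOT v3) is falsified — contradiction.
Case v3 = False:
  (v6) forces v6 = True.
  (v10 OR v3) forces v10 = True.
  (v3 OR NOT v4) forces v4 = False.
  (NOT v1 OR v4) forces v1 = False.
  (NOT v10 OR v4 OR NOT v7) forces v7 = False.
  (v4 OR v7 OR v8) forces v8 = True.
  (NOT v6 OR NOT v8 OR NOT v9) forces v9 = False.
  (v2 OR v7 OR v9) forces v2 = True.
  Clause (NOT v2 OR v7 OR NOT v8) is falsified — contradiction.
Both cases fail, so the formula is unsatisfiable.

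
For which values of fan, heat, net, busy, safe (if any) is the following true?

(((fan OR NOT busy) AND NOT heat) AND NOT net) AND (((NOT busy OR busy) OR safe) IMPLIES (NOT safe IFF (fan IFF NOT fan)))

fan: False, heat: False, net: False, busy: False, safe: True

  ((fan OR NOT busy) AND NOT heat) AND NOT net = True
    (fan OR NOT busy) AND NOT heat = True
      fan OR NOT busy = True
        NOT busy = True
      NOT heat = True
    NOT net = True
  ((NOT busy OR busy) OR safe) IMPLIES (NOT safe IFF (fan IFF NOT fan)) = True
    (NOT busy OR busy) OR safe = True
      NOT busy OR busy = True
        NOT busy = True
    NOT safe IFF (fan IFF NOT fan) = True
      NOT safe = False
      fan IFF NOT fan = False
        NOT fan = True
Both conjuncts True, so the formula holds.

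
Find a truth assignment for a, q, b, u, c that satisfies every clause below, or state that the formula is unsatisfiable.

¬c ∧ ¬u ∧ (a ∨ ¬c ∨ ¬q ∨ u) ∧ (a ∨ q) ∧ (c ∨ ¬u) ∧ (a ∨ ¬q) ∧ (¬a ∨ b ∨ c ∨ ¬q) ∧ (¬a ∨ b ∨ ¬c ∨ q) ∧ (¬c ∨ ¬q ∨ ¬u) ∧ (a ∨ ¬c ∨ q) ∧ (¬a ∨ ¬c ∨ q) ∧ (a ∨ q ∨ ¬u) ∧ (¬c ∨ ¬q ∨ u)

Unit clause (¬c) forces c = False.
Unit clause (¬u) forces u = False.
Try a = False:
  (a ∨ q) forces q = True.
  clause (a ∨ ¬q) is falsified — backtrack.
So a = True.
Set q = False.
Set b = False.
All clauses satisfied.

a = True; q = False; b = False; u = False; c = False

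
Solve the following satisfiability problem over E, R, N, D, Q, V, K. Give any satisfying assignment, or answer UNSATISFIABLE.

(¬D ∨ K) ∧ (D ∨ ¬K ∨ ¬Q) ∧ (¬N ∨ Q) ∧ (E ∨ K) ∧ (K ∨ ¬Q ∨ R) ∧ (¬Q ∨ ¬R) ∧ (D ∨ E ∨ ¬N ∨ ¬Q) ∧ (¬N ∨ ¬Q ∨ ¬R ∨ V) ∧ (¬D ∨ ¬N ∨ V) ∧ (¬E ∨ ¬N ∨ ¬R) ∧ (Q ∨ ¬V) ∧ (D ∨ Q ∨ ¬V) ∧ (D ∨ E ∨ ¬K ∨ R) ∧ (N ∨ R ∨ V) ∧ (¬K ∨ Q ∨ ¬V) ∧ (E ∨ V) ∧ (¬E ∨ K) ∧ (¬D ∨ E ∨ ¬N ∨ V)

Set E = True.
  then (¬E ∨ K) forces K = True.
Set R = False.
Set N = False.
  then (N ∨ R ∨ V) forces V = True.
  then (¬K ∨ Q ∨ ¬V) forces Q = True.
  then (D ∨ ¬K ∨ ¬Q) forces D = True.
All clauses satisfied.

E: True, R: False, N: False, D: True, Q: True, V: True, K: True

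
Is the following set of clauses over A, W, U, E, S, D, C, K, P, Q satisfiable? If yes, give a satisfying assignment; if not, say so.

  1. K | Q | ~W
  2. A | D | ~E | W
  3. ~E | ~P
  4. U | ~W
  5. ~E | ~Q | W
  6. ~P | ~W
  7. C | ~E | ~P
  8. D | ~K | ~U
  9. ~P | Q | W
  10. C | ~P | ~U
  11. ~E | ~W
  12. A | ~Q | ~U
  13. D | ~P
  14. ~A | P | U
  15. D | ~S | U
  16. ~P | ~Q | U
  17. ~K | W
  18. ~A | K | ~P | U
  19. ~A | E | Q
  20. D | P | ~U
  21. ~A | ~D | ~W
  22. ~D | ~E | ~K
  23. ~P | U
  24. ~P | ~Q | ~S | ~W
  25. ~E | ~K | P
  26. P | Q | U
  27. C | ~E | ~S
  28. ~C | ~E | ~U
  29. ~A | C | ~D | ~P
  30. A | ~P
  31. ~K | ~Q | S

A = True, W = False, U = True, E = False, S = True, D = True, C = False, K = False, P = False, Q = True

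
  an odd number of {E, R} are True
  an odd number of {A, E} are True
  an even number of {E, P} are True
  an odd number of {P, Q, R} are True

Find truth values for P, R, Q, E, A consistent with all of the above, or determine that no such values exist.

P = False, R = True, Q = False, E = False, A = True

{E, R}: 1 true → odd ✓
{A, E}: 1 true → odd ✓
{E, P}: 0 true → even ✓
{P, Q, R}: 1 true → odd ✓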